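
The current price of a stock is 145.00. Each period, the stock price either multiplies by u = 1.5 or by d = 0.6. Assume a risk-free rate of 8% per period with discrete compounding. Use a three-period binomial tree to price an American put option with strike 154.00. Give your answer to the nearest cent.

Risk-neutral probability p = (1 + 0.08 − 0.6)/(1.5 − 0.6) = 0.4800/0.9000 = 0.5333
Terminal stock prices: S_uuu = 489.4, S_uud = 195.8, S_udd = 78.3, S_ddd = 31.32
Terminal payoffs (K − S): max(-335.4, 0) = 0, max(-41.75, 0) = 0, max(75.7, 0) = 75.7, max(122.7, 0) = 122.7
Node uu (S = 326.2): continuation = 1/1.08·[0.5333·0.0000 + 0.4667·0.0000] = 0.0000; exercise value = 0.0000 ≤ continuation, so V_uu = 0.0000
Node ud (S = 130.5): continuation = 1/1.08·[0.5333·0.0000 + 0.4667·75.7000] = 32.7099; exercise value = 23.5000 ≤ continuation, so V_ud = 32.7099
Node dd (S = 52.2): continuation = 1/1.08·[0.5333·75.7000 + 0.4667·122.6800] = 90.3926; exercise value = 101.8000 > continuation, so V_dd = 101.8000 (exercise)
Node u (S = 217.5): continuation = 1/1.08·[0.5333·0.0000 + 0.4667·32.7099] = 14.1339; exercise value = 0.0000 ≤ continuation, so V_u = 14.1339
Node d (S = 87): continuation = 1/1.08·[0.5333·32.7099 + 0.4667·101.8000] = 60.1407; exercise value = 67.0000 > continuation, so V_d = 67.0000 (exercise)
Node 0 (S = 145): continuation = 1/1.08·[0.5333·14.1339 + 0.4667·67.0000] = 35.9303; exercise value = 9.0000 ≤ continuation, so V_0 = 35.9303

35.93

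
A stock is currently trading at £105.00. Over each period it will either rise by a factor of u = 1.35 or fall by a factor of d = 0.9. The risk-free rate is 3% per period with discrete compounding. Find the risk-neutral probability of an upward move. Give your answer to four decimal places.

p = 0.2889

Risk-neutral probability p = (1 + 0.03 − 0.9)/(1.35 − 0.9) = 0.1300/0.4500 = 0.2889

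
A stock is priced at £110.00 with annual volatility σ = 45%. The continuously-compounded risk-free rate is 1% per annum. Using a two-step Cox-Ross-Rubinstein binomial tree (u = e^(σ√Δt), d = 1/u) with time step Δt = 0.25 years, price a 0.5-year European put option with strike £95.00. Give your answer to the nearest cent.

CRR parameters: u = e^(σ√Δt) = e^(0.45·√0.25) = 1.2523, d = 1/u = 0.7985
Per-period rate: rΔt = 0.01·0.25 = 0.0025, so R = e^0.0025 = 1.0025
Risk-neutral probability p = (e^0.0025 − 0.7985)/(1.2523 − 0.7985) = 0.2040/0.4538 = 0.4495
Terminal stock prices: S_uu = 172.5, S_ud = 110, S_dd = 70.14
Terminal payoffs (K − S): max(-77.51, 0) = 0, max(-15, 0) = 0, max(24.86, 0) = 24.86
Node u (S = 137.8): V_u = e^(−0.0025)·[0.4495·0.0000 + 0.5505·0.0000] = 0.0000
Node d (S = 87.84): V_d = e^(−0.0025)·[0.4495·0.0000 + 0.5505·24.8609] = 13.6517
Node 0 (S = 110): V_0 = e^(−0.0025)·[0.4495·0.0000 + 0.5505·13.6517] = 7.4965

£7.50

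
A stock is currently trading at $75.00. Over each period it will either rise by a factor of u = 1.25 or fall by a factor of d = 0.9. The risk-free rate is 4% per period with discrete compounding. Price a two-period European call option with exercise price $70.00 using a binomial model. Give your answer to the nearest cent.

$13.36

Risk-neutral probability p = (1 + 0.04 − 0.9)/(1.25 − 0.9) = 0.1400/0.3500 = 0.4000
Terminal stock prices: S_uu = 117.2, S_ud = 84.38, S_dd = 60.75
Terminal payoffs (S − K): max(47.19, 0) = 47.19, max(14.38, 0) = 14.38, max(-9.25, 0) = 0
Node u (S = 93.75): V_u = 1/1.04·[0.4000·47.1875 + 0.6000·14.3750] = 26.4423
Node d (S = 67.5): V_d = 1/1.04·[0.4000·14.3750 + 0.6000·0.0000] = 5.5288
Node 0 (S = 75): V_0 = 1/1.04·[0.4000·26.4423 + 0.6000·5.5288] = 13.3598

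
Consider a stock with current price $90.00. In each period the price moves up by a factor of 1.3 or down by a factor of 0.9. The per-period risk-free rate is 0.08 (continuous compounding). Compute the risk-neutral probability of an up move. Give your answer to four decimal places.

p = 0.4582

Risk-neutral probability p = (e^0.08 − 0.9)/(1.3 − 0.9) = 0.1833/0.4000 = 0.4582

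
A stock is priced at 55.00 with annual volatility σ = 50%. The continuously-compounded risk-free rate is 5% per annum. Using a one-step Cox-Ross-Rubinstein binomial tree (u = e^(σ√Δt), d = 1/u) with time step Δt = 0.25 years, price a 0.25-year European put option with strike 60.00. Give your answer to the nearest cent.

CRR parameters: u = e^(σ√Δt) = e^(0.5·√0.25) = 1.2840, d = 1/u = 0.7788
Per-period rate: rΔt = 0.05·0.25 = 0.0125, so R = e^0.0125 = 1.0126
Risk-neutral probability p = (e^0.0125 − 0.7788)/(1.2840 − 0.7788) = 0.2338/0.5052 = 0.4627
Terminal stock prices: S_u = 70.62, S_d = 42.83
Terminal payoffs (K − S): max(-10.62, 0) = 0, max(17.17, 0) = 17.17
Node 0 (S = 55): V_0 = e^(−0.0125)·[0.4627·0.0000 + 0.5373·17.1660] = 9.1084

9.11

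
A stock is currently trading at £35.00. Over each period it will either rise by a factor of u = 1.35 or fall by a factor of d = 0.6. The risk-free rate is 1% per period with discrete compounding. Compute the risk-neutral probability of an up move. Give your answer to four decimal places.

p = 0.5467

Risk-neutral probability p = (1 + 0.01 − 0.6)/(1.35 − 0.6) = 0.4100/0.7500 = 0.5467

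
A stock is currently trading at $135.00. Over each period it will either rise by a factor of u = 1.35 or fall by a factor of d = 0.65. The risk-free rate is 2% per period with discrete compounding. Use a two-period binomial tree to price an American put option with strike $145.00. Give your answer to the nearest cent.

Risk-neutral probability p = (1 + 0.02 − 0.65)/(1.35 − 0.65) = 0.3700/0.7000 = 0.5286
Terminal stock prices: S_uu = 246, S_ud = 118.5, S_dd = 57.04
Terminal payoffs (K − S): max(-101, 0) = 0, max(26.54, 0) = 26.54, max(87.96, 0) = 87.96
Node u (S = 182.2): continuation = 1/1.02·[0.5286·0.0000 + 0.4714·26.5375] = 12.2652; exercise value = 0.0000 ≤ continuation, so V_u = 12.2652
Node d (S = 87.75): continuation = 1/1.02·[0.5286·26.5375 + 0.4714·87.9625] = 54.4069; exercise value = 57.2500 > continuation, so V_d = 57.2500 (exercise)
Node 0 (S = 135): continuation = 1/1.02·[0.5286·12.2652 + 0.4714·57.2500] = 32.8160; exercise value = 10.0000 ≤ continuation, so V_0 = 32.8160

$32.82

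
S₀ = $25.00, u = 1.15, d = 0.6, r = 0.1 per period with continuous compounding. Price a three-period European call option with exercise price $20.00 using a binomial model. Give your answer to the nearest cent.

$10.35

Risk-neutral probability p = (e^0.1 − 0.6)/(1.15 − 0.6) = 0.5052/0.5500 = 0.9185
Terminal stock prices: S_uuu = 38.02, S_uud = 19.84, S_udd = 10.35, S_ddd = 5.4
Terminal payoffs (S − K): max(18.02, 0) = 18.02, max(-0.1625, 0) = 0, max(-9.65, 0) = 0, max(-14.6, 0) = 0
Node uu (S = 33.06): V_uu = e^(−0.1)·[0.9185·18.0219 + 0.0815·0.0000] = 14.9777
Node ud (S = 17.25): V_ud = e^(−0.1)·[0.9185·0.0000 + 0.0815·0.0000] = 0.0000
Node dd (S = 9): V_dd = e^(−0.1)·[0.9185·0.0000 + 0.0815·0.0000] = 0.0000
Node u (S = 28.75): V_u = e^(−0.1)·[0.9185·14.9777 + 0.0815·0.0000] = 12.4478
Node d (S = 15): V_d = e^(−0.1)·[0.9185·0.0000 + 0.0815·0.0000] = 0.0000
Node 0 (S = 25): V_0 = e^(−0.1)·[0.9185·12.4478 + 0.0815·0.0000] = 10.3452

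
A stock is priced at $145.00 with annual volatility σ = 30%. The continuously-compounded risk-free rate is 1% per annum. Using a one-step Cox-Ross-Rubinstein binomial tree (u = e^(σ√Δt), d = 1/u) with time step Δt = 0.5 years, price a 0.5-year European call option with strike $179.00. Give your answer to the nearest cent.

CRR parameters: u = e^(σ√Δt) = e^(0.3·√0.5) = 1.2363, d = 1/u = 0.8089
Per-period rate: rΔt = 0.01·0.5 = 0.005, so R = e^0.005 = 1.0050
Risk-neutral probability p = (e^0.005 − 0.8089)/(1.2363 − 0.8089) = 0.1962/0.4275 = 0.4589
Terminal stock prices: S_u = 179.3, S_d = 117.3
Terminal payoffs (S − K): max(0.2651, 0) = 0.2651, max(-61.72, 0) = 0
Node 0 (S = 145): V_0 = e^(−0.005)·[0.4589·0.2651 + 0.5411·0.0000] = 0.1211

$0.12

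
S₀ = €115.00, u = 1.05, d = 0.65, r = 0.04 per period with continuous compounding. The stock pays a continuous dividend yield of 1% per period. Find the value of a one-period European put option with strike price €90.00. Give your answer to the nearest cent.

Per-period risk-free factor R = e^0.04 = 1.0408; dividend-adjusted growth = e^(0.04−0.01) = 1.0305.
Risk-neutral probability p = (1.0305 − 0.65)/(1.05 − 0.65) = 0.3805/0.4000 = 0.9511
Terminal stock prices: S_u = 120.8, S_d = 74.75
Terminal payoffs (K − S): max(-30.75, 0) = 0, max(15.25, 0) = 15.25
Node 0 (S = 115): V_0 = e^(−0.04)·[0.9511·0.0000 + 0.0489·15.2500] = 0.7160

€0.72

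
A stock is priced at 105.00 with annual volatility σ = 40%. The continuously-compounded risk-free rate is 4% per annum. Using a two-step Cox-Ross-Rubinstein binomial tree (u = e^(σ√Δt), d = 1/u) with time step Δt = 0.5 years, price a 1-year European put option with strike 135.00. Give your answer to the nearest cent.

35.07

CRR parameters: u = e^(σ√Δt) = e^(0.4·√0.5) = 1.3269, d = 1/u = 0.7536
Per-period rate: rΔt = 0.04·0.5 = 0.02, so R = e^0.02 = 1.0202
Risk-neutral probability p = (e^0.02 − 0.7536)/(1.3269 − 0.7536) = 0.2666/0.5733 = 0.4650
Terminal stock prices: S_uu = 184.9, S_ud = 105, S_dd = 59.64
Terminal payoffs (K − S): max(-49.87, 0) = 0, max(30, 0) = 30, max(75.36, 0) = 75.36
Node u (S = 139.3): V_u = e^(−0.02)·[0.4650·0.0000 + 0.5350·30.0000] = 15.7323
Node d (S = 79.13): V_d = e^(−0.02)·[0.4650·30.0000 + 0.5350·75.3631] = 53.1948
Node 0 (S = 105): V_0 = e^(−0.02)·[0.4650·15.7323 + 0.5350·53.1948] = 35.0665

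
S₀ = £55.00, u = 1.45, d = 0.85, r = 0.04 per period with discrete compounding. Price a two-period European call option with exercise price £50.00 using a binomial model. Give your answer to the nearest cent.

£13.20

Risk-neutral probability p = (1 + 0.04 − 0.85)/(1.45 − 0.85) = 0.1900/0.6000 = 0.3167
Terminal stock prices: S_uu = 115.6, S_ud = 67.79, S_dd = 39.74
Terminal payoffs (S − K): max(65.64, 0) = 65.64, max(17.79, 0) = 17.79, max(-10.26, 0) = 0
Node u (S = 79.75): V_u = 1/1.04·[0.3167·65.6375 + 0.6833·17.7875] = 31.6731
Node d (S = 46.75): V_d = 1/1.04·[0.3167·17.7875 + 0.6833·0.0000] = 5.4161
Node 0 (S = 55): V_0 = 1/1.04·[0.3167·31.6731 + 0.6833·5.4161] = 13.2027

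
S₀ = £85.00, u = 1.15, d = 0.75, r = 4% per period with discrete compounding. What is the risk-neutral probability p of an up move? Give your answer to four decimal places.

p = 0.7250

Risk-neutral probability p = (1 + 0.04 − 0.75)/(1.15 − 0.75) = 0.2900/0.4000 = 0.7250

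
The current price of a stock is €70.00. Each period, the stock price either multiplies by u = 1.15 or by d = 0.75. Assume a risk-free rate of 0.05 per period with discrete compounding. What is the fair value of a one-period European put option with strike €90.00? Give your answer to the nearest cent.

Risk-neutral probability p = (1 + 0.05 − 0.75)/(1.15 − 0.75) = 0.3000/0.4000 = 0.7500
Terminal stock prices: S_u = 80.5, S_d = 52.5
Terminal payoffs (K − S): max(9.5, 0) = 9.5, max(37.5, 0) = 37.5
Node 0 (S = 70): V_0 = 1/1.05·[0.7500·9.5000 + 0.2500·37.5000] = 15.7143

€15.71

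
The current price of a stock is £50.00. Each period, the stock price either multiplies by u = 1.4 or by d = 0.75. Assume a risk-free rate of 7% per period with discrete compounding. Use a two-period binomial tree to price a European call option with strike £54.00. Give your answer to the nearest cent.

£9.31

Risk-neutral probability p = (1 + 0.07 − 0.75)/(1.4 − 0.75) = 0.3200/0.6500 = 0.4923
Terminal stock prices: S_uu = 98, S_ud = 52.5, S_dd = 28.12
Terminal payoffs (S − K): max(44, 0) = 44, max(-1.5, 0) = 0, max(-25.88, 0) = 0
Node u (S = 70): V_u = 1/1.07·[0.4923·44.0000 + 0.5077·0.0000] = 20.2444
Node d (S = 37.5): V_d = 1/1.07·[0.4923·0.0000 + 0.5077·0.0000] = 0.0000
Node 0 (S = 50): V_0 = 1/1.07·[0.4923·20.2444 + 0.5077·0.0000] = 9.3145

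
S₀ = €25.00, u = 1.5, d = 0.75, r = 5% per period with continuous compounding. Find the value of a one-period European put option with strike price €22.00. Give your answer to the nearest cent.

Risk-neutral probability p = (e^0.05 − 0.75)/(1.5 − 0.75) = 0.3013/0.7500 = 0.4017
Terminal stock prices: S_u = 37.5, S_d = 18.75
Terminal payoffs (K − S): max(-15.5, 0) = 0, max(3.25, 0) = 3.25
Node 0 (S = 25): V_0 = e^(−0.05)·[0.4017·0.0000 + 0.5983·3.2500] = 1.8497

€1.85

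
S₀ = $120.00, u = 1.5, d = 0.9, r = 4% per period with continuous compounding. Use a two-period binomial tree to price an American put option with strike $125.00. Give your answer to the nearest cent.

$15.03

Risk-neutral probability p = (e^0.04 − 0.9)/(1.5 − 0.9) = 0.1408/0.6000 = 0.2347
Terminal stock prices: S_uu = 270, S_ud = 162, S_dd = 97.2
Terminal payoffs (K − S): max(-145, 0) = 0, max(-37, 0) = 0, max(27.8, 0) = 27.8
Node u (S = 180): continuation = e^(−0.04)·[0.2347·0.0000 + 0.7653·0.0000] = 0.0000; exercise value = 0.0000 ≤ continuation, so V_u = 0.0000
Node d (S = 108): continuation = e^(−0.04)·[0.2347·0.0000 + 0.7653·27.8000] = 20.4415; exercise value = 17.0000 ≤ continuation, so V_d = 20.4415
Node 0 (S = 120): continuation = e^(−0.04)·[0.2347·0.0000 + 0.7653·20.4415] = 15.0308; exercise value = 5.0000 ≤ continuation, so V_0 = 15.0308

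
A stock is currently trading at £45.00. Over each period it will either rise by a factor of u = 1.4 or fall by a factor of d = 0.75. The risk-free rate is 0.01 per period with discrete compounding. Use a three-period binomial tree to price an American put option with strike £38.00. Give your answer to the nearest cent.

Risk-neutral probability p = (1 + 0.01 − 0.75)/(1.4 − 0.75) = 0.2600/0.6500 = 0.4000
Terminal stock prices: S_uuu = 123.5, S_uud = 66.15, S_udd = 35.44, S_ddd = 18.98
Terminal payoffs (K − S): max(-85.48, 0) = 0, max(-28.15, 0) = 0, max(2.563, 0) = 2.563, max(19.02, 0) = 19.02
Node uu (S = 88.2): continuation = 1/1.01·[0.4000·0.0000 + 0.6000·0.0000] = 0.0000; exercise value = 0.0000 ≤ continuation, so V_uu = 0.0000
Node ud (S = 47.25): continuation = 1/1.01·[0.4000·0.0000 + 0.6000·2.5625] = 1.5223; exercise value = 0.0000 ≤ continuation, so V_ud = 1.5223
Node dd (S = 25.31): continuation = 1/1.01·[0.4000·2.5625 + 0.6000·19.0156] = 12.3113; exercise value = 12.6875 > continuation, so V_dd = 12.6875 (exercise)
Node u (S = 63): continuation = 1/1.01·[0.4000·0.0000 + 0.6000·1.5223] = 0.9043; exercise value = 0.0000 ≤ continuation, so V_u = 0.9043
Node d (S = 33.75): continuation = 1/1.01·[0.4000·1.5223 + 0.6000·12.6875] = 8.1400; exercise value = 4.2500 ≤ continuation, so V_d = 8.1400
Node 0 (S = 45): continuation = 1/1.01·[0.4000·0.9043 + 0.6000·8.1400] = 5.1938; exercise value = 0.0000 ≤ continuation, so V_0 = 5.1938

£5.19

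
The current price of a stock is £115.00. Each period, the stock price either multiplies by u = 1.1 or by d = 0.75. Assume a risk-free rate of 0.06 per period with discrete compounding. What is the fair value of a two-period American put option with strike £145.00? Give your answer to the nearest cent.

£30.00

Risk-neutral probability p = (1 + 0.06 − 0.75)/(1.1 − 0.75) = 0.3100/0.3500 = 0.8857
Terminal stock prices: S_uu = 139.2, S_ud = 94.88, S_dd = 64.69
Terminal payoffs (K − S): max(5.85, 0) = 5.85, max(50.12, 0) = 50.12, max(80.31, 0) = 80.31
Node u (S = 126.5): continuation = 1/1.06·[0.8857·5.8500 + 0.1143·50.1250] = 10.2925; exercise value = 18.5000 > continuation, so V_u = 18.5000 (exercise)
Node d (S = 86.25): continuation = 1/1.06·[0.8857·50.1250 + 0.1143·80.3125] = 50.5425; exercise value = 58.7500 > continuation, so V_d = 58.7500 (exercise)
Node 0 (S = 115): continuation = 1/1.06·[0.8857·18.5000 + 0.1143·58.7500] = 21.7925; exercise value = 30.0000 > continuation, so V_0 = 30.0000 (exercise)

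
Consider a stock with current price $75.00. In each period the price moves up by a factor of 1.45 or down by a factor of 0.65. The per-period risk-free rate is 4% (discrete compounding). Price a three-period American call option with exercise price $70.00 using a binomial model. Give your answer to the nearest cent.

$26.90

Risk-neutral probability p = (1 + 0.04 − 0.65)/(1.45 − 0.65) = 0.3900/0.8000 = 0.4875
Terminal stock prices: S_uuu = 228.6, S_uud = 102.5, S_udd = 45.95, S_ddd = 20.6
Terminal payoffs (S − K): max(158.6, 0) = 158.6, max(32.5, 0) = 32.5, max(-24.05, 0) = 0, max(-49.4, 0) = 0
Node uu (S = 157.7): continuation = 1/1.04·[0.4875·158.6469 + 0.5125·32.4969] = 90.3798; exercise value = 87.6875 ≤ continuation, so V_uu = 90.3798
Node ud (S = 70.69): continuation = 1/1.04·[0.4875·32.4969 + 0.5125·0.0000] = 15.2329; exercise value = 0.6875 ≤ continuation, so V_ud = 15.2329
Node dd (S = 31.69): continuation = 1/1.04·[0.4875·0.0000 + 0.5125·0.0000] = 0.0000; exercise value = 0.0000 ≤ continuation, so V_dd = 0.0000
Node u (S = 108.8): continuation = 1/1.04·[0.4875·90.3798 + 0.5125·15.2329] = 49.8721; exercise value = 38.7500 ≤ continuation, so V_u = 49.8721
Node d (S = 48.75): continuation = 1/1.04·[0.4875·15.2329 + 0.5125·0.0000] = 7.1404; exercise value = 0.0000 ≤ continuation, so V_d = 7.1404
Node 0 (S = 75): continuation = 1/1.04·[0.4875·49.8721 + 0.5125·7.1404] = 26.8963; exercise value = 5.0000 ≤ continuation, so V_0 = 26.8963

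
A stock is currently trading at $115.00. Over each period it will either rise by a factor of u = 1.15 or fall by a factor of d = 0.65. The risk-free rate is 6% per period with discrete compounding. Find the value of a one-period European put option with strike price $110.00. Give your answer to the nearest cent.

Risk-neutral probability p = (1 + 0.06 − 0.65)/(1.15 − 0.65) = 0.4100/0.5000 = 0.8200
Terminal stock prices: S_u = 132.2, S_d = 74.75
Terminal payoffs (K − S): max(-22.25, 0) = 0, max(35.25, 0) = 35.25
Node 0 (S = 115): V_0 = 1/1.06·[0.8200·0.0000 + 0.1800·35.2500] = 5.9858

$5.99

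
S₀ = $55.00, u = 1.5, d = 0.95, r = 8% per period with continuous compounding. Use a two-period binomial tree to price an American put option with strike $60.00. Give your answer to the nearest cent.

$5.42

Risk-neutral probability p = (e^0.08 − 0.95)/(1.5 − 0.95) = 0.1333/0.5500 = 0.2423
Terminal stock prices: S_uu = 123.8, S_ud = 78.38, S_dd = 49.64
Terminal payoffs (K − S): max(-63.75, 0) = 0, max(-18.38, 0) = 0, max(10.36, 0) = 10.36
Node u (S = 82.5): continuation = e^(−0.08)·[0.2423·0.0000 + 0.7577·0.0000] = 0.0000; exercise value = 0.0000 ≤ continuation, so V_u = 0.0000
Node d (S = 52.25): continuation = e^(−0.08)·[0.2423·0.0000 + 0.7577·10.3625] = 7.2476; exercise value = 7.7500 > continuation, so V_d = 7.7500 (exercise)
Node 0 (S = 55): continuation = e^(−0.08)·[0.2423·0.0000 + 0.7577·7.7500] = 5.4204; exercise value = 5.0000 ≤ continuation, so V_0 = 5.4204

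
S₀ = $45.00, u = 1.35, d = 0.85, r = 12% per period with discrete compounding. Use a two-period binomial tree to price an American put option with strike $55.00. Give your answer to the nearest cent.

$10.00

Risk-neutral probability p = (1 + 0.12 − 0.85)/(1.35 − 0.85) = 0.2700/0.5000 = 0.5400
Terminal stock prices: S_uu = 82.01, S_ud = 51.64, S_dd = 32.51
Terminal payoffs (K − S): max(-27.01, 0) = 0, max(3.362, 0) = 3.362, max(22.49, 0) = 22.49
Node u (S = 60.75): continuation = 1/1.12·[0.5400·0.0000 + 0.4600·3.3625] = 1.3810; exercise value = 0.0000 ≤ continuation, so V_u = 1.3810
Node d (S = 38.25): continuation = 1/1.12·[0.5400·3.3625 + 0.4600·22.4875] = 10.8571; exercise value = 16.7500 > continuation, so V_d = 16.7500 (exercise)
Node 0 (S = 45): continuation = 1/1.12·[0.5400·1.3810 + 0.4600·16.7500] = 7.5453; exercise value = 10.0000 > continuation, so V_0 = 10.0000 (exercise)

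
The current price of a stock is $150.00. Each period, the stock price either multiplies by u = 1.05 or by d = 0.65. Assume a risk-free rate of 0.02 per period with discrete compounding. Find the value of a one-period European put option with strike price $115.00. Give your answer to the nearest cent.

Risk-neutral probability p = (1 + 0.02 − 0.65)/(1.05 − 0.65) = 0.3700/0.4000 = 0.9250
Terminal stock prices: S_u = 157.5, S_d = 97.5
Terminal payoffs (K − S): max(-42.5, 0) = 0, max(17.5, 0) = 17.5
Node 0 (S = 150): V_0 = 1/1.02·[0.9250·0.0000 + 0.0750·17.5000] = 1.2868

$1.29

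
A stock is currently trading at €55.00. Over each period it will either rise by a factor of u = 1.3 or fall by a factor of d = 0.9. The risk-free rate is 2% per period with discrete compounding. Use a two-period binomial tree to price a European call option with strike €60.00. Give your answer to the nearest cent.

Risk-neutral probability p = (1 + 0.02 − 0.9)/(1.3 − 0.9) = 0.1200/0.4000 = 0.3000
Terminal stock prices: S_uu = 92.95, S_ud = 64.35, S_dd = 44.55
Terminal payoffs (S − K): max(32.95, 0) = 32.95, max(4.35, 0) = 4.35, max(-15.45, 0) = 0
Node u (S = 71.5): V_u = 1/1.02·[0.3000·32.9500 + 0.7000·4.3500] = 12.6765
Node d (S = 49.5): V_d = 1/1.02·[0.3000·4.3500 + 0.7000·0.0000] = 1.2794
Node 0 (S = 55): V_0 = 1/1.02·[0.3000·12.6765 + 0.7000·1.2794] = 4.6064

€4.61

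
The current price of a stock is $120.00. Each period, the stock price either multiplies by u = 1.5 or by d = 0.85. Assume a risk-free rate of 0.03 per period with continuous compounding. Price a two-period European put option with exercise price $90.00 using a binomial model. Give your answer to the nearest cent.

$1.62

Risk-neutral probability p = (e^0.03 − 0.85)/(1.5 − 0.85) = 0.1805/0.6500 = 0.2776
Terminal stock prices: S_uu = 270, S_ud = 153, S_dd = 86.7
Terminal payoffs (K − S): max(-180, 0) = 0, max(-63, 0) = 0, max(3.3, 0) = 3.3
Node u (S = 180): V_u = e^(−0.03)·[0.2776·0.0000 + 0.7224·0.0000] = 0.0000
Node d (S = 102): V_d = e^(−0.03)·[0.2776·0.0000 + 0.7224·3.3000] = 2.3134
Node 0 (S = 120): V_0 = e^(−0.03)·[0.2776·0.0000 + 0.7224·2.3134] = 1.6218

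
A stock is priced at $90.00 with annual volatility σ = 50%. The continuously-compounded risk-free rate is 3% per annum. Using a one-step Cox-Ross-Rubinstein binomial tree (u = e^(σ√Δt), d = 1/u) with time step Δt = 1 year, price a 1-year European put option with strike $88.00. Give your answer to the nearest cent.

CRR parameters: u = e^(σ√Δt) = e^(0.5·√1) = 1.6487, d = 1/u = 0.6065
Per-period rate: rΔt = 0.03·1 = 0.03, so R = e^0.03 = 1.0305
Risk-neutral probability p = (e^0.03 − 0.6065)/(1.6487 − 0.6065) = 0.4239/1.0422 = 0.4068
Terminal stock prices: S_u = 148.4, S_d = 54.59
Terminal payoffs (K − S): max(-60.38, 0) = 0, max(33.41, 0) = 33.41
Node 0 (S = 90): V_0 = e^(−0.03)·[0.4068·0.0000 + 0.5932·33.4122] = 19.2356

$19.24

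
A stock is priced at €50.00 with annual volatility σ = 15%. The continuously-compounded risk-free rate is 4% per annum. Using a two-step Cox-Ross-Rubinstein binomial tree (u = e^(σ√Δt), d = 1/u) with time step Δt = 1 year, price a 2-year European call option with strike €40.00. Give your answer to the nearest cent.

CRR parameters: u = e^(σ√Δt) = e^(0.15·√1) = 1.1618, d = 1/u = 0.8607
Per-period rate: rΔt = 0.04·1 = 0.04, so R = e^0.04 = 1.0408
Risk-neutral probability p = (e^0.04 − 0.8607)/(1.1618 − 0.8607) = 0.1801/0.3011 = 0.5981
Terminal stock prices: S_uu = 67.49, S_ud = 50, S_dd = 37.04
Terminal payoffs (S − K): max(27.49, 0) = 27.49, max(10, 0) = 10, max(-2.959, 0) = 0
Node u (S = 58.09): V_u = e^(−0.04)·[0.5981·27.4929 + 0.4019·10.0000] = 19.6601
Node d (S = 43.04): V_d = e^(−0.04)·[0.5981·10.0000 + 0.4019·0.0000] = 5.7465
Node 0 (S = 50): V_0 = e^(−0.04)·[0.5981·19.6601 + 0.4019·5.7465] = 13.5166

€13.52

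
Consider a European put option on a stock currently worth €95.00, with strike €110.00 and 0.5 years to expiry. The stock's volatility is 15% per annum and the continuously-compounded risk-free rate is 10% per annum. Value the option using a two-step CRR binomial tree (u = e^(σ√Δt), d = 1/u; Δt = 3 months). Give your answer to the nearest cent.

CRR parameters: u = e^(σ√Δt) = e^(0.15·√0.25) = 1.0779, d = 1/u = 0.9277
Per-period rate: rΔt = 0.1·0.25 = 0.025, so R = e^0.025 = 1.0253
Risk-neutral probability p = (e^0.025 − 0.9277)/(1.0779 − 0.9277) = 0.0976/0.1501 = 0.6499
Terminal stock prices: S_uu = 110.4, S_ud = 95, S_dd = 81.77
Terminal payoffs (K − S): max(-0.3743, 0) = 0, max(15, 0) = 15, max(28.23, 0) = 28.23
Node u (S = 102.4): V_u = e^(−0.025)·[0.6499·0.0000 + 0.3501·15.0000] = 5.1223
Node d (S = 88.14): V_d = e^(−0.025)·[0.6499·15.0000 + 0.3501·28.2327] = 19.1485
Node 0 (S = 95): V_0 = e^(−0.025)·[0.6499·5.1223 + 0.3501·19.1485] = 9.7856

€9.79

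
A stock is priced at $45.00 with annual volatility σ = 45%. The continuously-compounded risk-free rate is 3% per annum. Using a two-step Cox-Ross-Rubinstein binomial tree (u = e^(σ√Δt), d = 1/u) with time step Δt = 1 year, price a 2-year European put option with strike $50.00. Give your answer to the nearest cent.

$12.27

CRR parameters: u = e^(σ√Δt) = e^(0.45·√1) = 1.5683, d = 1/u = 0.6376
Per-period rate: rΔt = 0.03·1 = 0.03, so R = e^0.03 = 1.0305
Risk-neutral probability p = (e^0.03 − 0.6376)/(1.5683 − 0.6376) = 0.3928/0.9307 = 0.4221
Terminal stock prices: S_uu = 110.7, S_ud = 45, S_dd = 18.3
Terminal payoffs (K − S): max(-60.68, 0) = 0, max(5, 0) = 5, max(31.7, 0) = 31.7
Node u (S = 70.57): V_u = e^(−0.03)·[0.4221·0.0000 + 0.5779·5.0000] = 2.8042
Node d (S = 28.69): V_d = e^(−0.03)·[0.4221·5.0000 + 0.5779·31.7044] = 19.8290
Node 0 (S = 45): V_0 = e^(−0.03)·[0.4221·2.8042 + 0.5779·19.8290] = 12.2695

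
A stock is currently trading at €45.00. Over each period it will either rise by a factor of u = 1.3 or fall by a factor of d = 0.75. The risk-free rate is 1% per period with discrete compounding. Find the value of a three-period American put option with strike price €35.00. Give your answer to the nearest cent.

Risk-neutral probability p = (1 + 0.01 − 0.75)/(1.3 − 0.75) = 0.2600/0.5500 = 0.4727
Terminal stock prices: S_uuu = 98.87, S_uud = 57.04, S_udd = 32.91, S_ddd = 18.98
Terminal payoffs (K − S): max(-63.87, 0) = 0, max(-22.04, 0) = 0, max(2.094, 0) = 2.094, max(16.02, 0) = 16.02
Node uu (S = 76.05): continuation = 1/1.01·[0.4727·0.0000 + 0.5273·0.0000] = 0.0000; exercise value = 0.0000 ≤ continuation, so V_uu = 0.0000
Node ud (S = 43.88): continuation = 1/1.01·[0.4727·0.0000 + 0.5273·2.0938] = 1.0930; exercise value = 0.0000 ≤ continuation, so V_ud = 1.0930
Node dd (S = 25.31): continuation = 1/1.01·[0.4727·2.0938 + 0.5273·16.0156] = 9.3410; exercise value = 9.6875 > continuation, so V_dd = 9.6875 (exercise)
Node u (S = 58.5): continuation = 1/1.01·[0.4727·0.0000 + 0.5273·1.0930] = 0.5706; exercise value = 0.0000 ≤ continuation, so V_u = 0.5706
Node d (S = 33.75): continuation = 1/1.01·[0.4727·1.0930 + 0.5273·9.6875] = 5.5690; exercise value = 1.2500 ≤ continuation, so V_d = 5.5690
Node 0 (S = 45): continuation = 1/1.01·[0.4727·0.5706 + 0.5273·5.5690] = 3.1744; exercise value = 0.0000 ≤ continuation, so V_0 = 3.1744

€3.17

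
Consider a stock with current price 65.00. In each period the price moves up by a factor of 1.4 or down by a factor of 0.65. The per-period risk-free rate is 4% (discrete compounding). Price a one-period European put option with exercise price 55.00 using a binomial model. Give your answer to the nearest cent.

5.88

Risk-neutral probability p = (1 + 0.04 − 0.65)/(1.4 − 0.65) = 0.3900/0.7500 = 0.5200
Terminal stock prices: S_u = 91, S_d = 42.25
Terminal payoffs (K − S): max(-36, 0) = 0, max(12.75, 0) = 12.75
Node 0 (S = 65): V_0 = 1/1.04·[0.5200·0.0000 + 0.4800·12.7500] = 5.8846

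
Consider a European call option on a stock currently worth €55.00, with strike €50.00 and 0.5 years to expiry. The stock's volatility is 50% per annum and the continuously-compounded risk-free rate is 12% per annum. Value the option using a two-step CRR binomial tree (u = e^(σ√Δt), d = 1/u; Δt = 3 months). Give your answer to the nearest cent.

CRR parameters: u = e^(σ√Δt) = e^(0.5·√0.25) = 1.2840, d = 1/u = 0.7788
Per-period rate: rΔt = 0.12·0.25 = 0.03, so R = e^0.03 = 1.0305
Risk-neutral probability p = (e^0.03 − 0.7788)/(1.2840 − 0.7788) = 0.2517/0.5052 = 0.4981
Terminal stock prices: S_uu = 90.68, S_ud = 55, S_dd = 33.36
Terminal payoffs (S − K): max(40.68, 0) = 40.68, max(5, 0) = 5, max(-16.64, 0) = 0
Node u (S = 70.62): V_u = e^(−0.03)·[0.4981·40.6797 + 0.5019·5.0000] = 22.0991
Node d (S = 42.83): V_d = e^(−0.03)·[0.4981·5.0000 + 0.5019·0.0000] = 2.4169
Node 0 (S = 55): V_0 = e^(−0.03)·[0.4981·22.0991 + 0.5019·2.4169] = 11.8595

€11.86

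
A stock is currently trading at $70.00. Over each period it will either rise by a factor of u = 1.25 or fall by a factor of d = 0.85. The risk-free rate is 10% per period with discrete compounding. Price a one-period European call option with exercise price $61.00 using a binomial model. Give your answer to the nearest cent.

$15.06

Risk-neutral probability p = (1 + 0.1 − 0.85)/(1.25 − 0.85) = 0.2500/0.4000 = 0.6250
Terminal stock prices: S_u = 87.5, S_d = 59.5
Terminal payoffs (S − K): max(26.5, 0) = 26.5, max(-1.5, 0) = 0
Node 0 (S = 70): V_0 = 1/1.1·[0.6250·26.5000 + 0.3750·0.0000] = 15.0568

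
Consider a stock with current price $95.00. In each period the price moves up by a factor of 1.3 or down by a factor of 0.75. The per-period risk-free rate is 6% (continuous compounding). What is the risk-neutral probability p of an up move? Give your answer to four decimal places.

p = 0.5670

Risk-neutral probability p = (e^0.06 − 0.75)/(1.3 − 0.75) = 0.3118/0.5500 = 0.5670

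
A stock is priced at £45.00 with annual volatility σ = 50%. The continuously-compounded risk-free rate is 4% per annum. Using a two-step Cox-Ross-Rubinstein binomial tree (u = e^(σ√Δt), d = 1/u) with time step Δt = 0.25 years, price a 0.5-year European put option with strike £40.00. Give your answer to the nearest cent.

CRR parameters: u = e^(σ√Δt) = e^(0.5·√0.25) = 1.2840, d = 1/u = 0.7788
Per-period rate: rΔt = 0.04·0.25 = 0.01, so R = e^0.01 = 1.0101
Risk-neutral probability p = (e^0.01 − 0.7788)/(1.2840 − 0.7788) = 0.2312/0.5052 = 0.4577
Terminal stock prices: S_uu = 74.19, S_ud = 45, S_dd = 27.29
Terminal payoffs (K − S): max(-34.19, 0) = 0, max(-5, 0) = 0, max(12.71, 0) = 12.71
Node u (S = 57.78): V_u = e^(−0.01)·[0.4577·0.0000 + 0.5423·0.0000] = 0.0000
Node d (S = 35.05): V_d = e^(−0.01)·[0.4577·0.0000 + 0.5423·12.7061] = 6.8218
Node 0 (S = 45): V_0 = e^(−0.01)·[0.4577·0.0000 + 0.5423·6.8218] = 3.6625

£3.66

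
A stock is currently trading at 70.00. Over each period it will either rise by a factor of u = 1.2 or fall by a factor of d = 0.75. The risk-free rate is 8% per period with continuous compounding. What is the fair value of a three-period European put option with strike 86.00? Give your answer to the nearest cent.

Risk-neutral probability p = (e^0.08 − 0.75)/(1.2 − 0.75) = 0.3333/0.4500 = 0.7406
Terminal stock prices: S_uuu = 121, S_uud = 75.6, S_udd = 47.25, S_ddd = 29.53
Terminal payoffs (K − S): max(-34.96, 0) = 0, max(10.4, 0) = 10.4, max(38.75, 0) = 38.75, max(56.47, 0) = 56.47
Node uu (S = 100.8): V_uu = e^(−0.08)·[0.7406·0.0000 + 0.2594·10.4000] = 2.4900
Node ud (S = 63): V_ud = e^(−0.08)·[0.7406·10.4000 + 0.2594·38.7500] = 16.3880
Node dd (S = 39.38): V_dd = e^(−0.08)·[0.7406·38.7500 + 0.2594·56.4688] = 40.0130
Node u (S = 84): V_u = e^(−0.08)·[0.7406·2.4900 + 0.2594·16.3880] = 5.6260
Node d (S = 52.5): V_d = e^(−0.08)·[0.7406·16.3880 + 0.2594·40.0130] = 20.7844
Node 0 (S = 70): V_0 = e^(−0.08)·[0.7406·5.6260 + 0.2594·20.7844] = 8.8227

8.82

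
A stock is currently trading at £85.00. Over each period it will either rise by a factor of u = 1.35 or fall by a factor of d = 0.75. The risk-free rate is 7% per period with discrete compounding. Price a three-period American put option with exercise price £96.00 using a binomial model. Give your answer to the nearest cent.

£17.05

Risk-neutral probability p = (1 + 0.07 − 0.75)/(1.35 − 0.75) = 0.3200/0.6000 = 0.5333
Terminal stock prices: S_uuu = 209.1, S_uud = 116.2, S_udd = 64.55, S_ddd = 35.86
Terminal payoffs (K − S): max(-113.1, 0) = 0, max(-20.18, 0) = 0, max(31.45, 0) = 31.45, max(60.14, 0) = 60.14
Node uu (S = 154.9): continuation = 1/1.07·[0.5333·0.0000 + 0.4667·0.0000] = 0.0000; exercise value = 0.0000 ≤ continuation, so V_uu = 0.0000
Node ud (S = 86.06): continuation = 1/1.07·[0.5333·0.0000 + 0.4667·31.4531] = 13.7179; exercise value = 9.9375 ≤ continuation, so V_ud = 13.7179
Node dd (S = 47.81): continuation = 1/1.07·[0.5333·31.4531 + 0.4667·60.1406] = 41.9071; exercise value = 48.1875 > continuation, so V_dd = 48.1875 (exercise)
Node u (S = 114.8): continuation = 1/1.07·[0.5333·0.0000 + 0.4667·13.7179] = 5.9829; exercise value = 0.0000 ≤ continuation, so V_u = 5.9829
Node d (S = 63.75): continuation = 1/1.07·[0.5333·13.7179 + 0.4667·48.1875] = 27.8539; exercise value = 32.2500 > continuation, so V_d = 32.2500 (exercise)
Node 0 (S = 85): continuation = 1/1.07·[0.5333·5.9829 + 0.4667·32.2500] = 17.0475; exercise value = 11.0000 ≤ continuation, so V_0 = 17.0475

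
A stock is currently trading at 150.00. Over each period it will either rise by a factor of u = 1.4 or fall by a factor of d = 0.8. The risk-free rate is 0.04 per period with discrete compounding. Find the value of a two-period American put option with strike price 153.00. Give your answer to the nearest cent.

19.04

Risk-neutral probability p = (1 + 0.04 − 0.8)/(1.4 − 0.8) = 0.2400/0.6000 = 0.4000
Terminal stock prices: S_uu = 294, S_ud = 168, S_dd = 96
Terminal payoffs (K − S): max(-141, 0) = 0, max(-15, 0) = 0, max(57, 0) = 57
Node u (S = 210): continuation = 1/1.04·[0.4000·0.0000 + 0.6000·0.0000] = 0.0000; exercise value = 0.0000 ≤ continuation, so V_u = 0.0000
Node d (S = 120): continuation = 1/1.04·[0.4000·0.0000 + 0.6000·57.0000] = 32.8846; exercise value = 33.0000 > continuation, so V_d = 33.0000 (exercise)
Node 0 (S = 150): continuation = 1/1.04·[0.4000·0.0000 + 0.6000·33.0000] = 19.0385; exercise value = 3.0000 ≤ continuation, so V_0 = 19.0385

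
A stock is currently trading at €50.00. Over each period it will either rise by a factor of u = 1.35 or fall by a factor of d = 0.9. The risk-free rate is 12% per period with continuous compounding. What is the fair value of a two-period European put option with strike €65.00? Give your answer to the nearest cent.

€6.38

Risk-neutral probability p = (e^0.12 − 0.9)/(1.35 − 0.9) = 0.2275/0.4500 = 0.5055
Terminal stock prices: S_uu = 91.13, S_ud = 60.75, S_dd = 40.5
Terminal payoffs (K − S): max(-26.13, 0) = 0, max(4.25, 0) = 4.25, max(24.5, 0) = 24.5
Node u (S = 67.5): V_u = e^(−0.12)·[0.5055·0.0000 + 0.4945·4.2500] = 1.8638
Node d (S = 45): V_d = e^(−0.12)·[0.5055·4.2500 + 0.4945·24.5000] = 12.6498
Node 0 (S = 50): V_0 = e^(−0.12)·[0.5055·1.8638 + 0.4945·12.6498] = 6.3831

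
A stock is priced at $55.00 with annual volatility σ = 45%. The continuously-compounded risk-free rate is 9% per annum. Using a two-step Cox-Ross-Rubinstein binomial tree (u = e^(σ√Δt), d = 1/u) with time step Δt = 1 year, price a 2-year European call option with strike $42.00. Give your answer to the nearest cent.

$24.18

CRR parameters: u = e^(σ√Δt) = e^(0.45·√1) = 1.5683, d = 1/u = 0.6376
Per-period rate: rΔt = 0.09·1 = 0.09, so R = e^0.09 = 1.0942
Risk-neutral probability p = (e^0.09 − 0.6376)/(1.5683 − 0.6376) = 0.4565/0.9307 = 0.4905
Terminal stock prices: S_uu = 135.3, S_ud = 55, S_dd = 22.36
Terminal payoffs (S − K): max(93.28, 0) = 93.28, max(13, 0) = 13, max(-19.64, 0) = 0
Node u (S = 86.26): V_u = e^(−0.09)·[0.4905·93.2782 + 0.5095·13.0000] = 47.8721
Node d (S = 35.07): V_d = e^(−0.09)·[0.4905·13.0000 + 0.5095·0.0000] = 5.8283
Node 0 (S = 55): V_0 = e^(−0.09)·[0.4905·47.8721 + 0.5095·5.8283] = 24.1760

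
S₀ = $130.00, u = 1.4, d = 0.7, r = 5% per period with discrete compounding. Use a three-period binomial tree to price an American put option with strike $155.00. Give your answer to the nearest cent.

$37.58

Risk-neutral probability p = (1 + 0.05 − 0.7)/(1.4 − 0.7) = 0.3500/0.7000 = 0.5000
Terminal stock prices: S_uuu = 356.7, S_uud = 178.4, S_udd = 89.18, S_ddd = 44.59
Terminal payoffs (K − S): max(-201.7, 0) = 0, max(-23.36, 0) = 0, max(65.82, 0) = 65.82, max(110.4, 0) = 110.4
Node uu (S = 254.8): continuation = 1/1.05·[0.5000·0.0000 + 0.5000·0.0000] = 0.0000; exercise value = 0.0000 ≤ continuation, so V_uu = 0.0000
Node ud (S = 127.4): continuation = 1/1.05·[0.5000·0.0000 + 0.5000·65.8200] = 31.3429; exercise value = 27.6000 ≤ continuation, so V_ud = 31.3429
Node dd (S = 63.7): continuation = 1/1.05·[0.5000·65.8200 + 0.5000·110.4100] = 83.9190; exercise value = 91.3000 > continuation, so V_dd = 91.3000 (exercise)
Node u (S = 182): continuation = 1/1.05·[0.5000·0.0000 + 0.5000·31.3429] = 14.9252; exercise value = 0.0000 ≤ continuation, so V_u = 14.9252
Node d (S = 91): continuation = 1/1.05·[0.5000·31.3429 + 0.5000·91.3000] = 58.4014; exercise value = 64.0000 > continuation, so V_d = 64.0000 (exercise)
Node 0 (S = 130): continuation = 1/1.05·[0.5000·14.9252 + 0.5000·64.0000] = 37.5834; exercise value = 25.0000 ≤ continuation, so V_0 = 37.5834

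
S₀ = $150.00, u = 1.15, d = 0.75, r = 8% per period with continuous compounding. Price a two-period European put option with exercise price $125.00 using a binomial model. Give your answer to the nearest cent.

Risk-neutral probability p = (e^0.08 − 0.75)/(1.15 − 0.75) = 0.3333/0.4000 = 0.8332
Terminal stock prices: S_uu = 198.4, S_ud = 129.4, S_dd = 84.38
Terminal payoffs (K − S): max(-73.37, 0) = 0, max(-4.375, 0) = 0, max(40.62, 0) = 40.62
Node u (S = 172.5): V_u = e^(−0.08)·[0.8332·0.0000 + 0.1668·0.0000] = 0.0000
Node d (S = 112.5): V_d = e^(−0.08)·[0.8332·0.0000 + 0.1668·40.6250] = 6.2546
Node 0 (S = 150): V_0 = e^(−0.08)·[0.8332·0.0000 + 0.1668·6.2546] = 0.9630

$0.96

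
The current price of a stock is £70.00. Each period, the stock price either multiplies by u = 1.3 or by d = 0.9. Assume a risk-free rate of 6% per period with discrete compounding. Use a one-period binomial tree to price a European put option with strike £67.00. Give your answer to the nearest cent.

Risk-neutral probability p = (1 + 0.06 − 0.9)/(1.3 − 0.9) = 0.1600/0.4000 = 0.4000
Terminal stock prices: S_u = 91, S_d = 63
Terminal payoffs (K − S): max(-24, 0) = 0, max(4, 0) = 4
Node 0 (S = 70): V_0 = 1/1.06·[0.4000·0.0000 + 0.6000·4.0000] = 2.2642

£2.26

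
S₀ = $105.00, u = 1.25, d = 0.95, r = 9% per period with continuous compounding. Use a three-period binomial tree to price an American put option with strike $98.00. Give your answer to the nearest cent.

$0.85

Risk-neutral probability p = (e^0.09 − 0.95)/(1.25 − 0.95) = 0.1442/0.3000 = 0.4806
Terminal stock prices: S_uuu = 205.1, S_uud = 155.9, S_udd = 118.5, S_ddd = 90.02
Terminal payoffs (K − S): max(-107.1, 0) = 0, max(-57.86, 0) = 0, max(-20.45, 0) = 0, max(7.976, 0) = 7.976
Node uu (S = 164.1): continuation = e^(−0.09)·[0.4806·0.0000 + 0.5194·0.0000] = 0.0000; exercise value = 0.0000 ≤ continuation, so V_uu = 0.0000
Node ud (S = 124.7): continuation = e^(−0.09)·[0.4806·0.0000 + 0.5194·0.0000] = 0.0000; exercise value = 0.0000 ≤ continuation, so V_ud = 0.0000
Node dd (S = 94.76): continuation = e^(−0.09)·[0.4806·0.0000 + 0.5194·7.9756] = 3.7861; exercise value = 3.2375 ≤ continuation, so V_dd = 3.7861
Node u (S = 131.2): continuation = e^(−0.09)·[0.4806·0.0000 + 0.5194·0.0000] = 0.0000; exercise value = 0.0000 ≤ continuation, so V_u = 0.0000
Node d (S = 99.75): continuation = e^(−0.09)·[0.4806·0.0000 + 0.5194·3.7861] = 1.7973; exercise value = 0.0000 ≤ continuation, so V_d = 1.7973
Node 0 (S = 105): continuation = e^(−0.09)·[0.4806·0.0000 + 0.5194·1.7973] = 0.8532; exercise value = 0.0000 ≤ continuation, so V_0 = 0.8532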